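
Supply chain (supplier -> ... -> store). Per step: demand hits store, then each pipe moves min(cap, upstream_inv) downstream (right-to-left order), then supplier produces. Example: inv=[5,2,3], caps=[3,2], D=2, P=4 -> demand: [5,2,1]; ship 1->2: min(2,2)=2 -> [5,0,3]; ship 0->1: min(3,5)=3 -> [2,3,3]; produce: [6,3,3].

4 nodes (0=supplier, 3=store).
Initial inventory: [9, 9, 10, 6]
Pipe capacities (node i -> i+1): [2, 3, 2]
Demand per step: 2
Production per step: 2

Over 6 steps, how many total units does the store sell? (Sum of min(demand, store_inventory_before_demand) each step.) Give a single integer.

Answer: 12

Derivation:
Step 1: sold=2 (running total=2) -> [9 8 11 6]
Step 2: sold=2 (running total=4) -> [9 7 12 6]
Step 3: sold=2 (running total=6) -> [9 6 13 6]
Step 4: sold=2 (running total=8) -> [9 5 14 6]
Step 5: sold=2 (running total=10) -> [9 4 15 6]
Step 6: sold=2 (running total=12) -> [9 3 16 6]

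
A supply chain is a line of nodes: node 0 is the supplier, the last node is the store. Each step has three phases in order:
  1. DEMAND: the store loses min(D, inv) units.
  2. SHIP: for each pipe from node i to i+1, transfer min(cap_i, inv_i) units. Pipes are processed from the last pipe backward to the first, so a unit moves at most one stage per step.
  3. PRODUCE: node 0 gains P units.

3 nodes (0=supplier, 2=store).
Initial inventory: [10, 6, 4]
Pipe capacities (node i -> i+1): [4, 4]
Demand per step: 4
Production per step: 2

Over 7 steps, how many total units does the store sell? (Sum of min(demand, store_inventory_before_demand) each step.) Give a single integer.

Step 1: sold=4 (running total=4) -> [8 6 4]
Step 2: sold=4 (running total=8) -> [6 6 4]
Step 3: sold=4 (running total=12) -> [4 6 4]
Step 4: sold=4 (running total=16) -> [2 6 4]
Step 5: sold=4 (running total=20) -> [2 4 4]
Step 6: sold=4 (running total=24) -> [2 2 4]
Step 7: sold=4 (running total=28) -> [2 2 2]

Answer: 28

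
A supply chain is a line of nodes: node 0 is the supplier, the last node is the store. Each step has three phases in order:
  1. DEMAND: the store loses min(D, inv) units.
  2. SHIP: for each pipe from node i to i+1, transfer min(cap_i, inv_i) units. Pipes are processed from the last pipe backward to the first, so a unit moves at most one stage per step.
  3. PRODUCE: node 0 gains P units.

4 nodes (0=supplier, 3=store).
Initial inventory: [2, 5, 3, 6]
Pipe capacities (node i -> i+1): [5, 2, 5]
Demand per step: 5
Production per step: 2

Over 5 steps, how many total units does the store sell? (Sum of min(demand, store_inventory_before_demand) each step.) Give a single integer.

Step 1: sold=5 (running total=5) -> [2 5 2 4]
Step 2: sold=4 (running total=9) -> [2 5 2 2]
Step 3: sold=2 (running total=11) -> [2 5 2 2]
Step 4: sold=2 (running total=13) -> [2 5 2 2]
Step 5: sold=2 (running total=15) -> [2 5 2 2]

Answer: 15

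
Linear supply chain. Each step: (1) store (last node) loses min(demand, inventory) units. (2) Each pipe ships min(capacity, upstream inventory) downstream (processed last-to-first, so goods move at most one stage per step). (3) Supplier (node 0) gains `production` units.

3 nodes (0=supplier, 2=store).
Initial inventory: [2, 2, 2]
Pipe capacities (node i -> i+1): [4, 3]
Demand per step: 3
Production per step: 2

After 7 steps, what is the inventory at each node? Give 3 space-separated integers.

Step 1: demand=3,sold=2 ship[1->2]=2 ship[0->1]=2 prod=2 -> inv=[2 2 2]
Step 2: demand=3,sold=2 ship[1->2]=2 ship[0->1]=2 prod=2 -> inv=[2 2 2]
Step 3: demand=3,sold=2 ship[1->2]=2 ship[0->1]=2 prod=2 -> inv=[2 2 2]
Step 4: demand=3,sold=2 ship[1->2]=2 ship[0->1]=2 prod=2 -> inv=[2 2 2]
Step 5: demand=3,sold=2 ship[1->2]=2 ship[0->1]=2 prod=2 -> inv=[2 2 2]
Step 6: demand=3,sold=2 ship[1->2]=2 ship[0->1]=2 prod=2 -> inv=[2 2 2]
Step 7: demand=3,sold=2 ship[1->2]=2 ship[0->1]=2 prod=2 -> inv=[2 2 2]

2 2 2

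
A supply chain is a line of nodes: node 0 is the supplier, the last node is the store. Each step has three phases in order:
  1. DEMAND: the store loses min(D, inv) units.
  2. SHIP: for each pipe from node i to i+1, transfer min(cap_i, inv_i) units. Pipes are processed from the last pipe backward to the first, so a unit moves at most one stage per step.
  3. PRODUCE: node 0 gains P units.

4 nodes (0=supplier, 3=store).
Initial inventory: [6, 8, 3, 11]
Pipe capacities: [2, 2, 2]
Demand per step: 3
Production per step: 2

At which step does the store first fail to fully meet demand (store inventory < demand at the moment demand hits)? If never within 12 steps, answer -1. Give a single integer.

Step 1: demand=3,sold=3 ship[2->3]=2 ship[1->2]=2 ship[0->1]=2 prod=2 -> [6 8 3 10]
Step 2: demand=3,sold=3 ship[2->3]=2 ship[1->2]=2 ship[0->1]=2 prod=2 -> [6 8 3 9]
Step 3: demand=3,sold=3 ship[2->3]=2 ship[1->2]=2 ship[0->1]=2 prod=2 -> [6 8 3 8]
Step 4: demand=3,sold=3 ship[2->3]=2 ship[1->2]=2 ship[0->1]=2 prod=2 -> [6 8 3 7]
Step 5: demand=3,sold=3 ship[2->3]=2 ship[1->2]=2 ship[0->1]=2 prod=2 -> [6 8 3 6]
Step 6: demand=3,sold=3 ship[2->3]=2 ship[1->2]=2 ship[0->1]=2 prod=2 -> [6 8 3 5]
Step 7: demand=3,sold=3 ship[2->3]=2 ship[1->2]=2 ship[0->1]=2 prod=2 -> [6 8 3 4]
Step 8: demand=3,sold=3 ship[2->3]=2 ship[1->2]=2 ship[0->1]=2 prod=2 -> [6 8 3 3]
Step 9: demand=3,sold=3 ship[2->3]=2 ship[1->2]=2 ship[0->1]=2 prod=2 -> [6 8 3 2]
Step 10: demand=3,sold=2 ship[2->3]=2 ship[1->2]=2 ship[0->1]=2 prod=2 -> [6 8 3 2]
Step 11: demand=3,sold=2 ship[2->3]=2 ship[1->2]=2 ship[0->1]=2 prod=2 -> [6 8 3 2]
Step 12: demand=3,sold=2 ship[2->3]=2 ship[1->2]=2 ship[0->1]=2 prod=2 -> [6 8 3 2]
First stockout at step 10

10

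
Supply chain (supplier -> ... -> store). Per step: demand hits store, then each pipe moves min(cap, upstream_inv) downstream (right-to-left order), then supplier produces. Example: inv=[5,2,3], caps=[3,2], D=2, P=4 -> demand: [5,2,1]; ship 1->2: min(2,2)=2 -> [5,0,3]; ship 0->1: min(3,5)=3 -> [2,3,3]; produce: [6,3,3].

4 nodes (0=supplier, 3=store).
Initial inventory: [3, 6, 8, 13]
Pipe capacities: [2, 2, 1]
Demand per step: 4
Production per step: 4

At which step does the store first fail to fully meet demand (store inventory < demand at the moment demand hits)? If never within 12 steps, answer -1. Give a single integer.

Step 1: demand=4,sold=4 ship[2->3]=1 ship[1->2]=2 ship[0->1]=2 prod=4 -> [5 6 9 10]
Step 2: demand=4,sold=4 ship[2->3]=1 ship[1->2]=2 ship[0->1]=2 prod=4 -> [7 6 10 7]
Step 3: demand=4,sold=4 ship[2->3]=1 ship[1->2]=2 ship[0->1]=2 prod=4 -> [9 6 11 4]
Step 4: demand=4,sold=4 ship[2->3]=1 ship[1->2]=2 ship[0->1]=2 prod=4 -> [11 6 12 1]
Step 5: demand=4,sold=1 ship[2->3]=1 ship[1->2]=2 ship[0->1]=2 prod=4 -> [13 6 13 1]
Step 6: demand=4,sold=1 ship[2->3]=1 ship[1->2]=2 ship[0->1]=2 prod=4 -> [15 6 14 1]
Step 7: demand=4,sold=1 ship[2->3]=1 ship[1->2]=2 ship[0->1]=2 prod=4 -> [17 6 15 1]
Step 8: demand=4,sold=1 ship[2->3]=1 ship[1->2]=2 ship[0->1]=2 prod=4 -> [19 6 16 1]
Step 9: demand=4,sold=1 ship[2->3]=1 ship[1->2]=2 ship[0->1]=2 prod=4 -> [21 6 17 1]
Step 10: demand=4,sold=1 ship[2->3]=1 ship[1->2]=2 ship[0->1]=2 prod=4 -> [23 6 18 1]
Step 11: demand=4,sold=1 ship[2->3]=1 ship[1->2]=2 ship[0->1]=2 prod=4 -> [25 6 19 1]
Step 12: demand=4,sold=1 ship[2->3]=1 ship[1->2]=2 ship[0->1]=2 prod=4 -> [27 6 20 1]
First stockout at step 5

5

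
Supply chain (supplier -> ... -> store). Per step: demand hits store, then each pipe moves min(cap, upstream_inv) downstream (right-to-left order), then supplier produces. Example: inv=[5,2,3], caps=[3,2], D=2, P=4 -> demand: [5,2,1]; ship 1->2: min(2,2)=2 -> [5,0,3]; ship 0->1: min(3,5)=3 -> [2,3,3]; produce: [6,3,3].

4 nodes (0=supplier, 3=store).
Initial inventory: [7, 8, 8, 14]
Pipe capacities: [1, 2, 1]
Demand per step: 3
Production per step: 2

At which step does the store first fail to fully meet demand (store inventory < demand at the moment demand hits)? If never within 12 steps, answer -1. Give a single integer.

Step 1: demand=3,sold=3 ship[2->3]=1 ship[1->2]=2 ship[0->1]=1 prod=2 -> [8 7 9 12]
Step 2: demand=3,sold=3 ship[2->3]=1 ship[1->2]=2 ship[0->1]=1 prod=2 -> [9 6 10 10]
Step 3: demand=3,sold=3 ship[2->3]=1 ship[1->2]=2 ship[0->1]=1 prod=2 -> [10 5 11 8]
Step 4: demand=3,sold=3 ship[2->3]=1 ship[1->2]=2 ship[0->1]=1 prod=2 -> [11 4 12 6]
Step 5: demand=3,sold=3 ship[2->3]=1 ship[1->2]=2 ship[0->1]=1 prod=2 -> [12 3 13 4]
Step 6: demand=3,sold=3 ship[2->3]=1 ship[1->2]=2 ship[0->1]=1 prod=2 -> [13 2 14 2]
Step 7: demand=3,sold=2 ship[2->3]=1 ship[1->2]=2 ship[0->1]=1 prod=2 -> [14 1 15 1]
Step 8: demand=3,sold=1 ship[2->3]=1 ship[1->2]=1 ship[0->1]=1 prod=2 -> [15 1 15 1]
Step 9: demand=3,sold=1 ship[2->3]=1 ship[1->2]=1 ship[0->1]=1 prod=2 -> [16 1 15 1]
Step 10: demand=3,sold=1 ship[2->3]=1 ship[1->2]=1 ship[0->1]=1 prod=2 -> [17 1 15 1]
Step 11: demand=3,sold=1 ship[2->3]=1 ship[1->2]=1 ship[0->1]=1 prod=2 -> [18 1 15 1]
Step 12: demand=3,sold=1 ship[2->3]=1 ship[1->2]=1 ship[0->1]=1 prod=2 -> [19 1 15 1]
First stockout at step 7

7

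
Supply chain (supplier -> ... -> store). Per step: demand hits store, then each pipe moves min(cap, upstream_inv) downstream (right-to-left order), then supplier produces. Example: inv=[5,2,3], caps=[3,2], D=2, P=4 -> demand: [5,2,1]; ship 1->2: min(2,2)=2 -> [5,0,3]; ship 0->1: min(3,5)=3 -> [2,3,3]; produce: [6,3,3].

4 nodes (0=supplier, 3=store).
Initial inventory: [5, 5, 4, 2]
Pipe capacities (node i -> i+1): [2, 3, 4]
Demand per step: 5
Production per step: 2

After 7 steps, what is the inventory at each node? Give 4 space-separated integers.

Step 1: demand=5,sold=2 ship[2->3]=4 ship[1->2]=3 ship[0->1]=2 prod=2 -> inv=[5 4 3 4]
Step 2: demand=5,sold=4 ship[2->3]=3 ship[1->2]=3 ship[0->1]=2 prod=2 -> inv=[5 3 3 3]
Step 3: demand=5,sold=3 ship[2->3]=3 ship[1->2]=3 ship[0->1]=2 prod=2 -> inv=[5 2 3 3]
Step 4: demand=5,sold=3 ship[2->3]=3 ship[1->2]=2 ship[0->1]=2 prod=2 -> inv=[5 2 2 3]
Step 5: demand=5,sold=3 ship[2->3]=2 ship[1->2]=2 ship[0->1]=2 prod=2 -> inv=[5 2 2 2]
Step 6: demand=5,sold=2 ship[2->3]=2 ship[1->2]=2 ship[0->1]=2 prod=2 -> inv=[5 2 2 2]
Step 7: demand=5,sold=2 ship[2->3]=2 ship[1->2]=2 ship[0->1]=2 prod=2 -> inv=[5 2 2 2]

5 2 2 2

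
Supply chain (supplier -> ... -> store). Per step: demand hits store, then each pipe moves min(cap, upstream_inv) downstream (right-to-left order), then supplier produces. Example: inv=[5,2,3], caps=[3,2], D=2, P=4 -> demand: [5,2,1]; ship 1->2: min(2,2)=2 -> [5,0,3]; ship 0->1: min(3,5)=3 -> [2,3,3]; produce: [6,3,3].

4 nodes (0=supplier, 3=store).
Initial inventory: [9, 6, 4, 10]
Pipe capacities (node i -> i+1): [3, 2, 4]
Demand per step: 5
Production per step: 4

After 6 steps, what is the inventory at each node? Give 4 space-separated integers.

Step 1: demand=5,sold=5 ship[2->3]=4 ship[1->2]=2 ship[0->1]=3 prod=4 -> inv=[10 7 2 9]
Step 2: demand=5,sold=5 ship[2->3]=2 ship[1->2]=2 ship[0->1]=3 prod=4 -> inv=[11 8 2 6]
Step 3: demand=5,sold=5 ship[2->3]=2 ship[1->2]=2 ship[0->1]=3 prod=4 -> inv=[12 9 2 3]
Step 4: demand=5,sold=3 ship[2->3]=2 ship[1->2]=2 ship[0->1]=3 prod=4 -> inv=[13 10 2 2]
Step 5: demand=5,sold=2 ship[2->3]=2 ship[1->2]=2 ship[0->1]=3 prod=4 -> inv=[14 11 2 2]
Step 6: demand=5,sold=2 ship[2->3]=2 ship[1->2]=2 ship[0->1]=3 prod=4 -> inv=[15 12 2 2]

15 12 2 2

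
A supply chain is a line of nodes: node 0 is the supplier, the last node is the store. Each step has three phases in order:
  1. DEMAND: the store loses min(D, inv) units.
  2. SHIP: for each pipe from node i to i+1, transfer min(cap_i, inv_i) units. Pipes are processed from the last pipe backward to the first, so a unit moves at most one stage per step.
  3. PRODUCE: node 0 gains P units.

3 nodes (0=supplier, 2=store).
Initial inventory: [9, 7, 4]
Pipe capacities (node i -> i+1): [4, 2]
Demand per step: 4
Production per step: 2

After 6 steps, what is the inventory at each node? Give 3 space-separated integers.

Step 1: demand=4,sold=4 ship[1->2]=2 ship[0->1]=4 prod=2 -> inv=[7 9 2]
Step 2: demand=4,sold=2 ship[1->2]=2 ship[0->1]=4 prod=2 -> inv=[5 11 2]
Step 3: demand=4,sold=2 ship[1->2]=2 ship[0->1]=4 prod=2 -> inv=[3 13 2]
Step 4: demand=4,sold=2 ship[1->2]=2 ship[0->1]=3 prod=2 -> inv=[2 14 2]
Step 5: demand=4,sold=2 ship[1->2]=2 ship[0->1]=2 prod=2 -> inv=[2 14 2]
Step 6: demand=4,sold=2 ship[1->2]=2 ship[0->1]=2 prod=2 -> inv=[2 14 2]

2 14 2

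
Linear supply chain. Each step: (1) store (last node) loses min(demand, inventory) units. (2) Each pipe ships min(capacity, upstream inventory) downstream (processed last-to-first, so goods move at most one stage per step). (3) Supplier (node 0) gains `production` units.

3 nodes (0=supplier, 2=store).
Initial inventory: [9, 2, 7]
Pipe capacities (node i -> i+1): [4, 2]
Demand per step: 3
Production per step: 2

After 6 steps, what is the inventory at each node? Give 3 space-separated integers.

Step 1: demand=3,sold=3 ship[1->2]=2 ship[0->1]=4 prod=2 -> inv=[7 4 6]
Step 2: demand=3,sold=3 ship[1->2]=2 ship[0->1]=4 prod=2 -> inv=[5 6 5]
Step 3: demand=3,sold=3 ship[1->2]=2 ship[0->1]=4 prod=2 -> inv=[3 8 4]
Step 4: demand=3,sold=3 ship[1->2]=2 ship[0->1]=3 prod=2 -> inv=[2 9 3]
Step 5: demand=3,sold=3 ship[1->2]=2 ship[0->1]=2 prod=2 -> inv=[2 9 2]
Step 6: demand=3,sold=2 ship[1->2]=2 ship[0->1]=2 prod=2 -> inv=[2 9 2]

2 9 2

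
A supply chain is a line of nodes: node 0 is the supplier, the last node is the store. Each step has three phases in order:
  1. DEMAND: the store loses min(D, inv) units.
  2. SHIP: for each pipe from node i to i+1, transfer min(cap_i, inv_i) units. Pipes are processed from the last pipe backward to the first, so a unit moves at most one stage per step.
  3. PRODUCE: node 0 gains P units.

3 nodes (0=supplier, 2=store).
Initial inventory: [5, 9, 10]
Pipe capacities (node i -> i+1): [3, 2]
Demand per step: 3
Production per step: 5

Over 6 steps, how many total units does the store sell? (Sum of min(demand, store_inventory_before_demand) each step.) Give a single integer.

Answer: 18

Derivation:
Step 1: sold=3 (running total=3) -> [7 10 9]
Step 2: sold=3 (running total=6) -> [9 11 8]
Step 3: sold=3 (running total=9) -> [11 12 7]
Step 4: sold=3 (running total=12) -> [13 13 6]
Step 5: sold=3 (running total=15) -> [15 14 5]
Step 6: sold=3 (running total=18) -> [17 15 4]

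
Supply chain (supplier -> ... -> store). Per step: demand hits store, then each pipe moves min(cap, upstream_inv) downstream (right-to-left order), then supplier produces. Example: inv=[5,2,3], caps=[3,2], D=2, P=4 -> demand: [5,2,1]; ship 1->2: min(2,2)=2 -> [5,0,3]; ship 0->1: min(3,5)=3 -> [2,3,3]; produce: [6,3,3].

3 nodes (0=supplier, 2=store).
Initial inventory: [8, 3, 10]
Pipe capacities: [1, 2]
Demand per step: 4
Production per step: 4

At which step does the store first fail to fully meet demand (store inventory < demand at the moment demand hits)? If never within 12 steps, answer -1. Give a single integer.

Step 1: demand=4,sold=4 ship[1->2]=2 ship[0->1]=1 prod=4 -> [11 2 8]
Step 2: demand=4,sold=4 ship[1->2]=2 ship[0->1]=1 prod=4 -> [14 1 6]
Step 3: demand=4,sold=4 ship[1->2]=1 ship[0->1]=1 prod=4 -> [17 1 3]
Step 4: demand=4,sold=3 ship[1->2]=1 ship[0->1]=1 prod=4 -> [20 1 1]
Step 5: demand=4,sold=1 ship[1->2]=1 ship[0->1]=1 prod=4 -> [23 1 1]
Step 6: demand=4,sold=1 ship[1->2]=1 ship[0->1]=1 prod=4 -> [26 1 1]
Step 7: demand=4,sold=1 ship[1->2]=1 ship[0->1]=1 prod=4 -> [29 1 1]
Step 8: demand=4,sold=1 ship[1->2]=1 ship[0->1]=1 prod=4 -> [32 1 1]
Step 9: demand=4,sold=1 ship[1->2]=1 ship[0->1]=1 prod=4 -> [35 1 1]
Step 10: demand=4,sold=1 ship[1->2]=1 ship[0->1]=1 prod=4 -> [38 1 1]
Step 11: demand=4,sold=1 ship[1->2]=1 ship[0->1]=1 prod=4 -> [41 1 1]
Step 12: demand=4,sold=1 ship[1->2]=1 ship[0->1]=1 prod=4 -> [44 1 1]
First stockout at step 4

4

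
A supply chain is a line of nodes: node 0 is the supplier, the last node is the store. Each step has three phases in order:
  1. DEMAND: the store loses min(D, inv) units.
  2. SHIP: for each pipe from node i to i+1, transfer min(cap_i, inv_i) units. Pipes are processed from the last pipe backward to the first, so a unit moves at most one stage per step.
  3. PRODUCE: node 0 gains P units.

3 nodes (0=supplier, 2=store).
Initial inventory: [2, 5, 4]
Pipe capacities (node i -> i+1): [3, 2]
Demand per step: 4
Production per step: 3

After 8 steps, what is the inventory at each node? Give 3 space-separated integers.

Step 1: demand=4,sold=4 ship[1->2]=2 ship[0->1]=2 prod=3 -> inv=[3 5 2]
Step 2: demand=4,sold=2 ship[1->2]=2 ship[0->1]=3 prod=3 -> inv=[3 6 2]
Step 3: demand=4,sold=2 ship[1->2]=2 ship[0->1]=3 prod=3 -> inv=[3 7 2]
Step 4: demand=4,sold=2 ship[1->2]=2 ship[0->1]=3 prod=3 -> inv=[3 8 2]
Step 5: demand=4,sold=2 ship[1->2]=2 ship[0->1]=3 prod=3 -> inv=[3 9 2]
Step 6: demand=4,sold=2 ship[1->2]=2 ship[0->1]=3 prod=3 -> inv=[3 10 2]
Step 7: demand=4,sold=2 ship[1->2]=2 ship[0->1]=3 prod=3 -> inv=[3 11 2]
Step 8: demand=4,sold=2 ship[1->2]=2 ship[0->1]=3 prod=3 -> inv=[3 12 2]

3 12 2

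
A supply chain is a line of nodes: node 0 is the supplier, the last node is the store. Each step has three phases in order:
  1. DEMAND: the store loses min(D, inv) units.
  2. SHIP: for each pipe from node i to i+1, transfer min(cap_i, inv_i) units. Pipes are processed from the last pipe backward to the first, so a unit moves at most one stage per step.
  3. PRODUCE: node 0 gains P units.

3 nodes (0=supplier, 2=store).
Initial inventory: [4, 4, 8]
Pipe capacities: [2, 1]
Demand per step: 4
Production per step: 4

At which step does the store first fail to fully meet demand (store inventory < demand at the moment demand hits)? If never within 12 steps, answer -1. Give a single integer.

Step 1: demand=4,sold=4 ship[1->2]=1 ship[0->1]=2 prod=4 -> [6 5 5]
Step 2: demand=4,sold=4 ship[1->2]=1 ship[0->1]=2 prod=4 -> [8 6 2]
Step 3: demand=4,sold=2 ship[1->2]=1 ship[0->1]=2 prod=4 -> [10 7 1]
Step 4: demand=4,sold=1 ship[1->2]=1 ship[0->1]=2 prod=4 -> [12 8 1]
Step 5: demand=4,sold=1 ship[1->2]=1 ship[0->1]=2 prod=4 -> [14 9 1]
Step 6: demand=4,sold=1 ship[1->2]=1 ship[0->1]=2 prod=4 -> [16 10 1]
Step 7: demand=4,sold=1 ship[1->2]=1 ship[0->1]=2 prod=4 -> [18 11 1]
Step 8: demand=4,sold=1 ship[1->2]=1 ship[0->1]=2 prod=4 -> [20 12 1]
Step 9: demand=4,sold=1 ship[1->2]=1 ship[0->1]=2 prod=4 -> [22 13 1]
Step 10: demand=4,sold=1 ship[1->2]=1 ship[0->1]=2 prod=4 -> [24 14 1]
Step 11: demand=4,sold=1 ship[1->2]=1 ship[0->1]=2 prod=4 -> [26 15 1]
Step 12: demand=4,sold=1 ship[1->2]=1 ship[0->1]=2 prod=4 -> [28 16 1]
First stockout at step 3

3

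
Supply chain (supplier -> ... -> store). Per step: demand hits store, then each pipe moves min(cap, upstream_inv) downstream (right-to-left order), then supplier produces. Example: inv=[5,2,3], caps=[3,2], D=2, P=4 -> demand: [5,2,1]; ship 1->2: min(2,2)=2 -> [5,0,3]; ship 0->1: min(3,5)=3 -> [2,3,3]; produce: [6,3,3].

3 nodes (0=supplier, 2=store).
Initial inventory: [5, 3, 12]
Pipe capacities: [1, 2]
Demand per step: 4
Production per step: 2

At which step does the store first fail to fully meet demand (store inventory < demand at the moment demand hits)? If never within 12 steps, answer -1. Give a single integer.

Step 1: demand=4,sold=4 ship[1->2]=2 ship[0->1]=1 prod=2 -> [6 2 10]
Step 2: demand=4,sold=4 ship[1->2]=2 ship[0->1]=1 prod=2 -> [7 1 8]
Step 3: demand=4,sold=4 ship[1->2]=1 ship[0->1]=1 prod=2 -> [8 1 5]
Step 4: demand=4,sold=4 ship[1->2]=1 ship[0->1]=1 prod=2 -> [9 1 2]
Step 5: demand=4,sold=2 ship[1->2]=1 ship[0->1]=1 prod=2 -> [10 1 1]
Step 6: demand=4,sold=1 ship[1->2]=1 ship[0->1]=1 prod=2 -> [11 1 1]
Step 7: demand=4,sold=1 ship[1->2]=1 ship[0->1]=1 prod=2 -> [12 1 1]
Step 8: demand=4,sold=1 ship[1->2]=1 ship[0->1]=1 prod=2 -> [13 1 1]
Step 9: demand=4,sold=1 ship[1->2]=1 ship[0->1]=1 prod=2 -> [14 1 1]
Step 10: demand=4,sold=1 ship[1->2]=1 ship[0->1]=1 prod=2 -> [15 1 1]
Step 11: demand=4,sold=1 ship[1->2]=1 ship[0->1]=1 prod=2 -> [16 1 1]
Step 12: demand=4,sold=1 ship[1->2]=1 ship[0->1]=1 prod=2 -> [17 1 1]
First stockout at step 5

5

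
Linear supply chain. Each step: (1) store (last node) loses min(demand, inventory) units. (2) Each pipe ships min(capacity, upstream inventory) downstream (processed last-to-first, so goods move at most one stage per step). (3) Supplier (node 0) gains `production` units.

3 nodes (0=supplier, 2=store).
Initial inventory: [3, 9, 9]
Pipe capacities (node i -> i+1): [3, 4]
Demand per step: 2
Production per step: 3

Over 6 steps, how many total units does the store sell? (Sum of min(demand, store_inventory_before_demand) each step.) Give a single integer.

Step 1: sold=2 (running total=2) -> [3 8 11]
Step 2: sold=2 (running total=4) -> [3 7 13]
Step 3: sold=2 (running total=6) -> [3 6 15]
Step 4: sold=2 (running total=8) -> [3 5 17]
Step 5: sold=2 (running total=10) -> [3 4 19]
Step 6: sold=2 (running total=12) -> [3 3 21]

Answer: 12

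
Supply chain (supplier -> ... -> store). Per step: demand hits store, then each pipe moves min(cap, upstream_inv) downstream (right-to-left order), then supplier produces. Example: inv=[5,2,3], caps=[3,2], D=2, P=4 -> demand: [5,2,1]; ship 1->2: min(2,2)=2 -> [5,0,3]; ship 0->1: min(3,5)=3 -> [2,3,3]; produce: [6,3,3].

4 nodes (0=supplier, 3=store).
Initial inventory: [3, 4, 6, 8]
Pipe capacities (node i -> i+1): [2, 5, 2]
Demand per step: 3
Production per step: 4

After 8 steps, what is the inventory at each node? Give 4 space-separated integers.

Step 1: demand=3,sold=3 ship[2->3]=2 ship[1->2]=4 ship[0->1]=2 prod=4 -> inv=[5 2 8 7]
Step 2: demand=3,sold=3 ship[2->3]=2 ship[1->2]=2 ship[0->1]=2 prod=4 -> inv=[7 2 8 6]
Step 3: demand=3,sold=3 ship[2->3]=2 ship[1->2]=2 ship[0->1]=2 prod=4 -> inv=[9 2 8 5]
Step 4: demand=3,sold=3 ship[2->3]=2 ship[1->2]=2 ship[0->1]=2 prod=4 -> inv=[11 2 8 4]
Step 5: demand=3,sold=3 ship[2->3]=2 ship[1->2]=2 ship[0->1]=2 prod=4 -> inv=[13 2 8 3]
Step 6: demand=3,sold=3 ship[2->3]=2 ship[1->2]=2 ship[0->1]=2 prod=4 -> inv=[15 2 8 2]
Step 7: demand=3,sold=2 ship[2->3]=2 ship[1->2]=2 ship[0->1]=2 prod=4 -> inv=[17 2 8 2]
Step 8: demand=3,sold=2 ship[2->3]=2 ship[1->2]=2 ship[0->1]=2 prod=4 -> inv=[19 2 8 2]

19 2 8 2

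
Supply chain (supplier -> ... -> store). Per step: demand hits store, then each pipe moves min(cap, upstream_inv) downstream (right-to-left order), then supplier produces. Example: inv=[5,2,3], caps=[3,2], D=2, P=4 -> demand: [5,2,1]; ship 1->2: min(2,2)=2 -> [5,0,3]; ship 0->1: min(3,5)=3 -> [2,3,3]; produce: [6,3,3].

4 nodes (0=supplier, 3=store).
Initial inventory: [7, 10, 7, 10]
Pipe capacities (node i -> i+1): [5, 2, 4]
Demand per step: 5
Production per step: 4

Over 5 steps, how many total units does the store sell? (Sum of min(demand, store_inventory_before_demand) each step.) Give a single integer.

Answer: 23

Derivation:
Step 1: sold=5 (running total=5) -> [6 13 5 9]
Step 2: sold=5 (running total=10) -> [5 16 3 8]
Step 3: sold=5 (running total=15) -> [4 19 2 6]
Step 4: sold=5 (running total=20) -> [4 21 2 3]
Step 5: sold=3 (running total=23) -> [4 23 2 2]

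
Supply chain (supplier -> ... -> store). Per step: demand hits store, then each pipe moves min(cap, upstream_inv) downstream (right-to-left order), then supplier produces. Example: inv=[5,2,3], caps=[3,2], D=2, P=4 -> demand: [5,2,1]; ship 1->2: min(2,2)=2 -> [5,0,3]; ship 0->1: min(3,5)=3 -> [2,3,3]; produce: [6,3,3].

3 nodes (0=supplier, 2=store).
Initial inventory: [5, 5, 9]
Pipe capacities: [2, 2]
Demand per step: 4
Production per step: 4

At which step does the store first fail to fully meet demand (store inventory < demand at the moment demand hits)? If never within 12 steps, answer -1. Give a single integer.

Step 1: demand=4,sold=4 ship[1->2]=2 ship[0->1]=2 prod=4 -> [7 5 7]
Step 2: demand=4,sold=4 ship[1->2]=2 ship[0->1]=2 prod=4 -> [9 5 5]
Step 3: demand=4,sold=4 ship[1->2]=2 ship[0->1]=2 prod=4 -> [11 5 3]
Step 4: demand=4,sold=3 ship[1->2]=2 ship[0->1]=2 prod=4 -> [13 5 2]
Step 5: demand=4,sold=2 ship[1->2]=2 ship[0->1]=2 prod=4 -> [15 5 2]
Step 6: demand=4,sold=2 ship[1->2]=2 ship[0->1]=2 prod=4 -> [17 5 2]
Step 7: demand=4,sold=2 ship[1->2]=2 ship[0->1]=2 prod=4 -> [19 5 2]
Step 8: demand=4,sold=2 ship[1->2]=2 ship[0->1]=2 prod=4 -> [21 5 2]
Step 9: demand=4,sold=2 ship[1->2]=2 ship[0->1]=2 prod=4 -> [23 5 2]
Step 10: demand=4,sold=2 ship[1->2]=2 ship[0->1]=2 prod=4 -> [25 5 2]
Step 11: demand=4,sold=2 ship[1->2]=2 ship[0->1]=2 prod=4 -> [27 5 2]
Step 12: demand=4,sold=2 ship[1->2]=2 ship[0->1]=2 prod=4 -> [29 5 2]
First stockout at step 4

4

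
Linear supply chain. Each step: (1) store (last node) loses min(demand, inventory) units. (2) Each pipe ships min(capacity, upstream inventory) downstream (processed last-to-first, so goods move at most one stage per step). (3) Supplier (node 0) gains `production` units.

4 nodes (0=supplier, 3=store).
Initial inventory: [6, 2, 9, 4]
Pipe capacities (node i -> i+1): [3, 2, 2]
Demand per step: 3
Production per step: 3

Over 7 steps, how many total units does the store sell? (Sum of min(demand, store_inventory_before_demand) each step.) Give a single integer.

Answer: 16

Derivation:
Step 1: sold=3 (running total=3) -> [6 3 9 3]
Step 2: sold=3 (running total=6) -> [6 4 9 2]
Step 3: sold=2 (running total=8) -> [6 5 9 2]
Step 4: sold=2 (running total=10) -> [6 6 9 2]
Step 5: sold=2 (running total=12) -> [6 7 9 2]
Step 6: sold=2 (running total=14) -> [6 8 9 2]
Step 7: sold=2 (running total=16) -> [6 9 9 2]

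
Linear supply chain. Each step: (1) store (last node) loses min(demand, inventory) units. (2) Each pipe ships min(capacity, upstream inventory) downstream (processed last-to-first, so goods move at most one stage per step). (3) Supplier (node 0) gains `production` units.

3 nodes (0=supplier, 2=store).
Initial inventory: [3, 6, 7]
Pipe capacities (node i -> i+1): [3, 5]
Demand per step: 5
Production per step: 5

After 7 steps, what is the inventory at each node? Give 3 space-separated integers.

Step 1: demand=5,sold=5 ship[1->2]=5 ship[0->1]=3 prod=5 -> inv=[5 4 7]
Step 2: demand=5,sold=5 ship[1->2]=4 ship[0->1]=3 prod=5 -> inv=[7 3 6]
Step 3: demand=5,sold=5 ship[1->2]=3 ship[0->1]=3 prod=5 -> inv=[9 3 4]
Step 4: demand=5,sold=4 ship[1->2]=3 ship[0->1]=3 prod=5 -> inv=[11 3 3]
Step 5: demand=5,sold=3 ship[1->2]=3 ship[0->1]=3 prod=5 -> inv=[13 3 3]
Step 6: demand=5,sold=3 ship[1->2]=3 ship[0->1]=3 prod=5 -> inv=[15 3 3]
Step 7: demand=5,sold=3 ship[1->2]=3 ship[0->1]=3 prod=5 -> inv=[17 3 3]

17 3 3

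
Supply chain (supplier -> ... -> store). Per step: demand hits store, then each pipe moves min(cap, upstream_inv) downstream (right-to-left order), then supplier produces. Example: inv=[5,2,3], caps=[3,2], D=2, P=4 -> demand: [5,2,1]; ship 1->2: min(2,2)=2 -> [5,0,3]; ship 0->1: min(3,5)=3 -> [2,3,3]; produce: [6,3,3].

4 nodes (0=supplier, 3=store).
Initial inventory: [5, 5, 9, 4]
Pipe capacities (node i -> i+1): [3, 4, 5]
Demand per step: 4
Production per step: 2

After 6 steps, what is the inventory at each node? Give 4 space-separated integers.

Step 1: demand=4,sold=4 ship[2->3]=5 ship[1->2]=4 ship[0->1]=3 prod=2 -> inv=[4 4 8 5]
Step 2: demand=4,sold=4 ship[2->3]=5 ship[1->2]=4 ship[0->1]=3 prod=2 -> inv=[3 3 7 6]
Step 3: demand=4,sold=4 ship[2->3]=5 ship[1->2]=3 ship[0->1]=3 prod=2 -> inv=[2 3 5 7]
Step 4: demand=4,sold=4 ship[2->3]=5 ship[1->2]=3 ship[0->1]=2 prod=2 -> inv=[2 2 3 8]
Step 5: demand=4,sold=4 ship[2->3]=3 ship[1->2]=2 ship[0->1]=2 prod=2 -> inv=[2 2 2 7]
Step 6: demand=4,sold=4 ship[2->3]=2 ship[1->2]=2 ship[0->1]=2 prod=2 -> inv=[2 2 2 5]

2 2 2 5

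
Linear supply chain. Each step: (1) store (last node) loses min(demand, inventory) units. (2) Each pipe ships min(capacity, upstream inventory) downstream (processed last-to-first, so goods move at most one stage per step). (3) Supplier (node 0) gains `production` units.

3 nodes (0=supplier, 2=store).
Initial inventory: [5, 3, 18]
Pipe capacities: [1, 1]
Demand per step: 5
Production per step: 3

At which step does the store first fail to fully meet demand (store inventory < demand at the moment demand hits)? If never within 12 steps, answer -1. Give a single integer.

Step 1: demand=5,sold=5 ship[1->2]=1 ship[0->1]=1 prod=3 -> [7 3 14]
Step 2: demand=5,sold=5 ship[1->2]=1 ship[0->1]=1 prod=3 -> [9 3 10]
Step 3: demand=5,sold=5 ship[1->2]=1 ship[0->1]=1 prod=3 -> [11 3 6]
Step 4: demand=5,sold=5 ship[1->2]=1 ship[0->1]=1 prod=3 -> [13 3 2]
Step 5: demand=5,sold=2 ship[1->2]=1 ship[0->1]=1 prod=3 -> [15 3 1]
Step 6: demand=5,sold=1 ship[1->2]=1 ship[0->1]=1 prod=3 -> [17 3 1]
Step 7: demand=5,sold=1 ship[1->2]=1 ship[0->1]=1 prod=3 -> [19 3 1]
Step 8: demand=5,sold=1 ship[1->2]=1 ship[0->1]=1 prod=3 -> [21 3 1]
Step 9: demand=5,sold=1 ship[1->2]=1 ship[0->1]=1 prod=3 -> [23 3 1]
Step 10: demand=5,sold=1 ship[1->2]=1 ship[0->1]=1 prod=3 -> [25 3 1]
Step 11: demand=5,sold=1 ship[1->2]=1 ship[0->1]=1 prod=3 -> [27 3 1]
Step 12: demand=5,sold=1 ship[1->2]=1 ship[0->1]=1 prod=3 -> [29 3 1]
First stockout at step 5

5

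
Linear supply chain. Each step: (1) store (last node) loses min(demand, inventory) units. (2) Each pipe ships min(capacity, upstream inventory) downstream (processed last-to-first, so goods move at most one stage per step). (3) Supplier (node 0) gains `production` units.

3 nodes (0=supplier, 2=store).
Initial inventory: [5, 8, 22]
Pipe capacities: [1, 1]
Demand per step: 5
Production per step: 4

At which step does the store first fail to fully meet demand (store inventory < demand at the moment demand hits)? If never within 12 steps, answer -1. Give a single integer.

Step 1: demand=5,sold=5 ship[1->2]=1 ship[0->1]=1 prod=4 -> [8 8 18]
Step 2: demand=5,sold=5 ship[1->2]=1 ship[0->1]=1 prod=4 -> [11 8 14]
Step 3: demand=5,sold=5 ship[1->2]=1 ship[0->1]=1 prod=4 -> [14 8 10]
Step 4: demand=5,sold=5 ship[1->2]=1 ship[0->1]=1 prod=4 -> [17 8 6]
Step 5: demand=5,sold=5 ship[1->2]=1 ship[0->1]=1 prod=4 -> [20 8 2]
Step 6: demand=5,sold=2 ship[1->2]=1 ship[0->1]=1 prod=4 -> [23 8 1]
Step 7: demand=5,sold=1 ship[1->2]=1 ship[0->1]=1 prod=4 -> [26 8 1]
Step 8: demand=5,sold=1 ship[1->2]=1 ship[0->1]=1 prod=4 -> [29 8 1]
Step 9: demand=5,sold=1 ship[1->2]=1 ship[0->1]=1 prod=4 -> [32 8 1]
Step 10: demand=5,sold=1 ship[1->2]=1 ship[0->1]=1 prod=4 -> [35 8 1]
Step 11: demand=5,sold=1 ship[1->2]=1 ship[0->1]=1 prod=4 -> [38 8 1]
Step 12: demand=5,sold=1 ship[1->2]=1 ship[0->1]=1 prod=4 -> [41 8 1]
First stockout at step 6

6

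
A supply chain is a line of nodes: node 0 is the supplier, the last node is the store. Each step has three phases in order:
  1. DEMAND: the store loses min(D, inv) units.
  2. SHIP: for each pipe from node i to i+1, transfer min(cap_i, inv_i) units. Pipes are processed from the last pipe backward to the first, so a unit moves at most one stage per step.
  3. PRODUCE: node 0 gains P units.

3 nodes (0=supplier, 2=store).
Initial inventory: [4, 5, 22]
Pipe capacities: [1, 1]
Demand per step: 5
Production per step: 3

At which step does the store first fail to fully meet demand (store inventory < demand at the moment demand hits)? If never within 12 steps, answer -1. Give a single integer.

Step 1: demand=5,sold=5 ship[1->2]=1 ship[0->1]=1 prod=3 -> [6 5 18]
Step 2: demand=5,sold=5 ship[1->2]=1 ship[0->1]=1 prod=3 -> [8 5 14]
Step 3: demand=5,sold=5 ship[1->2]=1 ship[0->1]=1 prod=3 -> [10 5 10]
Step 4: demand=5,sold=5 ship[1->2]=1 ship[0->1]=1 prod=3 -> [12 5 6]
Step 5: demand=5,sold=5 ship[1->2]=1 ship[0->1]=1 prod=3 -> [14 5 2]
Step 6: demand=5,sold=2 ship[1->2]=1 ship[0->1]=1 prod=3 -> [16 5 1]
Step 7: demand=5,sold=1 ship[1->2]=1 ship[0->1]=1 prod=3 -> [18 5 1]
Step 8: demand=5,sold=1 ship[1->2]=1 ship[0->1]=1 prod=3 -> [20 5 1]
Step 9: demand=5,sold=1 ship[1->2]=1 ship[0->1]=1 prod=3 -> [22 5 1]
Step 10: demand=5,sold=1 ship[1->2]=1 ship[0->1]=1 prod=3 -> [24 5 1]
Step 11: demand=5,sold=1 ship[1->2]=1 ship[0->1]=1 prod=3 -> [26 5 1]
Step 12: demand=5,sold=1 ship[1->2]=1 ship[0->1]=1 prod=3 -> [28 5 1]
First stockout at step 6

6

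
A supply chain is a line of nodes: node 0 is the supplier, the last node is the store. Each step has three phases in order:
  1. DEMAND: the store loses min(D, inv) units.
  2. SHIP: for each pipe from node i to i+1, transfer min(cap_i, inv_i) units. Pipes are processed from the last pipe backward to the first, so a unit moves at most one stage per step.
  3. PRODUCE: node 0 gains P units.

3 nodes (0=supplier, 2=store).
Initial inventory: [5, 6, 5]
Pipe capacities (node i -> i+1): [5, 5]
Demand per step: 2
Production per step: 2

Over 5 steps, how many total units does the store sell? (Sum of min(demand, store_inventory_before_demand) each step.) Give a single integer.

Step 1: sold=2 (running total=2) -> [2 6 8]
Step 2: sold=2 (running total=4) -> [2 3 11]
Step 3: sold=2 (running total=6) -> [2 2 12]
Step 4: sold=2 (running total=8) -> [2 2 12]
Step 5: sold=2 (running total=10) -> [2 2 12]

Answer: 10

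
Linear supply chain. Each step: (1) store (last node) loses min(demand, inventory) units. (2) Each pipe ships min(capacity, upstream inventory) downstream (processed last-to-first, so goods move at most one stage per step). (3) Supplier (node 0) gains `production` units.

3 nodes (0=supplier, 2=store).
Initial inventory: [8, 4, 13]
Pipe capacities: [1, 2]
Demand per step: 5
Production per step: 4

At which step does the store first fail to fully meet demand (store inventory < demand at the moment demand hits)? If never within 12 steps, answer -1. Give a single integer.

Step 1: demand=5,sold=5 ship[1->2]=2 ship[0->1]=1 prod=4 -> [11 3 10]
Step 2: demand=5,sold=5 ship[1->2]=2 ship[0->1]=1 prod=4 -> [14 2 7]
Step 3: demand=5,sold=5 ship[1->2]=2 ship[0->1]=1 prod=4 -> [17 1 4]
Step 4: demand=5,sold=4 ship[1->2]=1 ship[0->1]=1 prod=4 -> [20 1 1]
Step 5: demand=5,sold=1 ship[1->2]=1 ship[0->1]=1 prod=4 -> [23 1 1]
Step 6: demand=5,sold=1 ship[1->2]=1 ship[0->1]=1 prod=4 -> [26 1 1]
Step 7: demand=5,sold=1 ship[1->2]=1 ship[0->1]=1 prod=4 -> [29 1 1]
Step 8: demand=5,sold=1 ship[1->2]=1 ship[0->1]=1 prod=4 -> [32 1 1]
Step 9: demand=5,sold=1 ship[1->2]=1 ship[0->1]=1 prod=4 -> [35 1 1]
Step 10: demand=5,sold=1 ship[1->2]=1 ship[0->1]=1 prod=4 -> [38 1 1]
Step 11: demand=5,sold=1 ship[1->2]=1 ship[0->1]=1 prod=4 -> [41 1 1]
Step 12: demand=5,sold=1 ship[1->2]=1 ship[0->1]=1 prod=4 -> [44 1 1]
First stockout at step 4

4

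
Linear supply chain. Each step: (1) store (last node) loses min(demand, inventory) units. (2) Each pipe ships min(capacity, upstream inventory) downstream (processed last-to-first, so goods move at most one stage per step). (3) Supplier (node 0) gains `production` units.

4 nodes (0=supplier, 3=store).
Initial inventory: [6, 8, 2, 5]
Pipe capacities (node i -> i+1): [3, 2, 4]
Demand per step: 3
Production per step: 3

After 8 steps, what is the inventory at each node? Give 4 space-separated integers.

Step 1: demand=3,sold=3 ship[2->3]=2 ship[1->2]=2 ship[0->1]=3 prod=3 -> inv=[6 9 2 4]
Step 2: demand=3,sold=3 ship[2->3]=2 ship[1->2]=2 ship[0->1]=3 prod=3 -> inv=[6 10 2 3]
Step 3: demand=3,sold=3 ship[2->3]=2 ship[1->2]=2 ship[0->1]=3 prod=3 -> inv=[6 11 2 2]
Step 4: demand=3,sold=2 ship[2->3]=2 ship[1->2]=2 ship[0->1]=3 prod=3 -> inv=[6 12 2 2]
Step 5: demand=3,sold=2 ship[2->3]=2 ship[1->2]=2 ship[0->1]=3 prod=3 -> inv=[6 13 2 2]
Step 6: demand=3,sold=2 ship[2->3]=2 ship[1->2]=2 ship[0->1]=3 prod=3 -> inv=[6 14 2 2]
Step 7: demand=3,sold=2 ship[2->3]=2 ship[1->2]=2 ship[0->1]=3 prod=3 -> inv=[6 15 2 2]
Step 8: demand=3,sold=2 ship[2->3]=2 ship[1->2]=2 ship[0->1]=3 prod=3 -> inv=[6 16 2 2]

6 16 2 2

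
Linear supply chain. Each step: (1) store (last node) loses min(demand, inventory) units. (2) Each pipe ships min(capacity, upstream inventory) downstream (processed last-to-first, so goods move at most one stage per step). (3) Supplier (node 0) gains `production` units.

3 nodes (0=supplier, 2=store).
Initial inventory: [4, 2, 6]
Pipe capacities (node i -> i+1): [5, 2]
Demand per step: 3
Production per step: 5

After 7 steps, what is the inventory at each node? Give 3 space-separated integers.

Step 1: demand=3,sold=3 ship[1->2]=2 ship[0->1]=4 prod=5 -> inv=[5 4 5]
Step 2: demand=3,sold=3 ship[1->2]=2 ship[0->1]=5 prod=5 -> inv=[5 7 4]
Step 3: demand=3,sold=3 ship[1->2]=2 ship[0->1]=5 prod=5 -> inv=[5 10 3]
Step 4: demand=3,sold=3 ship[1->2]=2 ship[0->1]=5 prod=5 -> inv=[5 13 2]
Step 5: demand=3,sold=2 ship[1->2]=2 ship[0->1]=5 prod=5 -> inv=[5 16 2]
Step 6: demand=3,sold=2 ship[1->2]=2 ship[0->1]=5 prod=5 -> inv=[5 19 2]
Step 7: demand=3,sold=2 ship[1->2]=2 ship[0->1]=5 prod=5 -> inv=[5 22 2]

5 22 2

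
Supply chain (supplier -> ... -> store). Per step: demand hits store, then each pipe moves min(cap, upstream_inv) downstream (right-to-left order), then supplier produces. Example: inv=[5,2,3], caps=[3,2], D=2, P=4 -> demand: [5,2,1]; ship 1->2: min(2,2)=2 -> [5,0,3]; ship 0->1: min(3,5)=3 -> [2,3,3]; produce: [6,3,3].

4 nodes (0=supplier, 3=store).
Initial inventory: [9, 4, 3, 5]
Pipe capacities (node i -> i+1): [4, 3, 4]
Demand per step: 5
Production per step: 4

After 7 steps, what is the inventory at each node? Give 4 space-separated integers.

Step 1: demand=5,sold=5 ship[2->3]=3 ship[1->2]=3 ship[0->1]=4 prod=4 -> inv=[9 5 3 3]
Step 2: demand=5,sold=3 ship[2->3]=3 ship[1->2]=3 ship[0->1]=4 prod=4 -> inv=[9 6 3 3]
Step 3: demand=5,sold=3 ship[2->3]=3 ship[1->2]=3 ship[0->1]=4 prod=4 -> inv=[9 7 3 3]
Step 4: demand=5,sold=3 ship[2->3]=3 ship[1->2]=3 ship[0->1]=4 prod=4 -> inv=[9 8 3 3]
Step 5: demand=5,sold=3 ship[2->3]=3 ship[1->2]=3 ship[0->1]=4 prod=4 -> inv=[9 9 3 3]
Step 6: demand=5,sold=3 ship[2->3]=3 ship[1->2]=3 ship[0->1]=4 prod=4 -> inv=[9 10 3 3]
Step 7: demand=5,sold=3 ship[2->3]=3 ship[1->2]=3 ship[0->1]=4 prod=4 -> inv=[9 11 3 3]

9 11 3 3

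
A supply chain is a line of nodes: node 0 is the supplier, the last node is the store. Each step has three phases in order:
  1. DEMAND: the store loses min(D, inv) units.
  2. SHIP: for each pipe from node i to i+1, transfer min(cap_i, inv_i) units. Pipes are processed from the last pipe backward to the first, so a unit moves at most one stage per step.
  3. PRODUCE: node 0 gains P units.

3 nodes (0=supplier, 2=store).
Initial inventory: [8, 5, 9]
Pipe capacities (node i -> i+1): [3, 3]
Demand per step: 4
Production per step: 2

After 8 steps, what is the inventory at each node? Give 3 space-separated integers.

Step 1: demand=4,sold=4 ship[1->2]=3 ship[0->1]=3 prod=2 -> inv=[7 5 8]
Step 2: demand=4,sold=4 ship[1->2]=3 ship[0->1]=3 prod=2 -> inv=[6 5 7]
Step 3: demand=4,sold=4 ship[1->2]=3 ship[0->1]=3 prod=2 -> inv=[5 5 6]
Step 4: demand=4,sold=4 ship[1->2]=3 ship[0->1]=3 prod=2 -> inv=[4 5 5]
Step 5: demand=4,sold=4 ship[1->2]=3 ship[0->1]=3 prod=2 -> inv=[3 5 4]
Step 6: demand=4,sold=4 ship[1->2]=3 ship[0->1]=3 prod=2 -> inv=[2 5 3]
Step 7: demand=4,sold=3 ship[1->2]=3 ship[0->1]=2 prod=2 -> inv=[2 4 3]
Step 8: demand=4,sold=3 ship[1->2]=3 ship[0->1]=2 prod=2 -> inv=[2 3 3]

2 3 3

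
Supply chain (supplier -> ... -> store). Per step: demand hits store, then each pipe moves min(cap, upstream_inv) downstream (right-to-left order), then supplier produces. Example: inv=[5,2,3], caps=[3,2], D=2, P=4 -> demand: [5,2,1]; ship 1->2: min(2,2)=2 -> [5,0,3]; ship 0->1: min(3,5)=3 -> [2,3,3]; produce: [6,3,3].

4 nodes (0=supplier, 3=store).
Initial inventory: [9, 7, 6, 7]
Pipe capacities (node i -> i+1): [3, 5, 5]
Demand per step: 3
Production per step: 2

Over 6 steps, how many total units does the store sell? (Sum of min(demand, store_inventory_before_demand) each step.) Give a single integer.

Step 1: sold=3 (running total=3) -> [8 5 6 9]
Step 2: sold=3 (running total=6) -> [7 3 6 11]
Step 3: sold=3 (running total=9) -> [6 3 4 13]
Step 4: sold=3 (running total=12) -> [5 3 3 14]
Step 5: sold=3 (running total=15) -> [4 3 3 14]
Step 6: sold=3 (running total=18) -> [3 3 3 14]

Answer: 18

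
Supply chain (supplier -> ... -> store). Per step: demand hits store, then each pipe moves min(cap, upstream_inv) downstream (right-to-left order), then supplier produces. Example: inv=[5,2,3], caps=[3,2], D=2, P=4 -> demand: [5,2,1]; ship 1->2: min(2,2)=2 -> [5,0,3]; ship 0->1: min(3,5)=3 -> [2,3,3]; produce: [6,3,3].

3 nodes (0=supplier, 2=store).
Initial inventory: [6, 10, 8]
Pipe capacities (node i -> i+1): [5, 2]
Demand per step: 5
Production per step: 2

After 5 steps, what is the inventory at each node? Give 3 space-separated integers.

Step 1: demand=5,sold=5 ship[1->2]=2 ship[0->1]=5 prod=2 -> inv=[3 13 5]
Step 2: demand=5,sold=5 ship[1->2]=2 ship[0->1]=3 prod=2 -> inv=[2 14 2]
Step 3: demand=5,sold=2 ship[1->2]=2 ship[0->1]=2 prod=2 -> inv=[2 14 2]
Step 4: demand=5,sold=2 ship[1->2]=2 ship[0->1]=2 prod=2 -> inv=[2 14 2]
Step 5: demand=5,sold=2 ship[1->2]=2 ship[0->1]=2 prod=2 -> inv=[2 14 2]

2 14 2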